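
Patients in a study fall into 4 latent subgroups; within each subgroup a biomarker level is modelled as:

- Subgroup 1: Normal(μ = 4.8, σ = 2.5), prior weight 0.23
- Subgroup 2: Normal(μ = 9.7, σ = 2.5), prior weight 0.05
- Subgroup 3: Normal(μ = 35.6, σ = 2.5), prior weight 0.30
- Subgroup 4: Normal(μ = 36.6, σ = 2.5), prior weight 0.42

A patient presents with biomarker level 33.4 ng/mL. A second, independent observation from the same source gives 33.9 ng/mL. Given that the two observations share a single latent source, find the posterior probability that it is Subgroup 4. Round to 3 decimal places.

P(component k | x) = P(Z=k)·f_k(x) / marginal(x), where marginal(x) = Σ_j P(Z=j)·f_j(x).
Since both observations come from the same component, the likelihood for component k is f_k(x₁)·f_k(x₂).
  L_1 = [(1/(2.5·√(2π)))·exp(−(33.4−4.8)²/(2·2.5²)) = 0.159577·exp(-65.43680) = 6.08316e-30] × [6.0503e-31] = 3.68049e-60
  L_2 = [(1/(2.5·√(2π)))·exp(−(33.4−9.7)²/(2·2.5²)) = 0.159577·exp(-44.93520) = 4.87372e-21] × [7.17385e-22] = 3.49634e-42
  L_3 = [(1/(2.5·√(2π)))·exp(−(33.4−35.6)²/(2·2.5²)) = 0.159577·exp(-0.38720) = 0.108346] × [0.126637] = 0.0137206
  L_4 = [(1/(2.5·√(2π)))·exp(−(33.4−36.6)²/(2·2.5²)) = 0.159577·exp(-0.81920) = 0.070339] × [0.0890614] = 0.00626449
Multiply by the mixture weights:
  P(Z=1)·L_1 = 0.23 × 3.68049e-60 = 8.46514e-61
  P(Z=2)·L_2 = 0.05 × 3.49634e-42 = 1.74817e-43
  P(Z=3)·L_3 = 0.30 × 0.0137206 = 0.00411617
  P(Z=4)·L_4 = 0.42 × 0.00626449 = 0.00263108
Evidence: 8.46514e-61 + 1.74817e-43 + 0.00411617 + 0.00263108 = 0.00674726
So the posterior for Subgroup 4 is 0.00263108 / 0.00674726 ≈ 0.390.

0.390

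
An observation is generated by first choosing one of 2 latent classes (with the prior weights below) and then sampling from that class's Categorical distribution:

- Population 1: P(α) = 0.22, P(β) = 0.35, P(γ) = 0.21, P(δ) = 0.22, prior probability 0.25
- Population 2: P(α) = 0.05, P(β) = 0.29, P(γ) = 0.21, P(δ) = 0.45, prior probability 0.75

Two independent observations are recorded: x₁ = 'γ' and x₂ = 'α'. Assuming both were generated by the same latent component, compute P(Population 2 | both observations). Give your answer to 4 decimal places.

Posterior ∝ prior × likelihood, so P(k | x) ∝ π_k f_k(x); normalise over all components.
Since both observations come from the same component, the likelihood for component k is f_k(x₁)·f_k(x₂).
  f_1 = [P(γ | comp) = 0.21] × [0.22] = 0.0462
  f_2 = [P(γ | comp) = 0.21] × [0.05] = 0.0105
Weight by the priors:
  π_1·f_1 = 0.25 × 0.0462 = 0.01155
  π_2·f_2 = 0.75 × 0.0105 = 0.007875
Denominator: 0.01155 + 0.007875 = 0.019425
P(Population 2 | data) = 0.007875 / 0.019425 ≈ 0.4054

0.4054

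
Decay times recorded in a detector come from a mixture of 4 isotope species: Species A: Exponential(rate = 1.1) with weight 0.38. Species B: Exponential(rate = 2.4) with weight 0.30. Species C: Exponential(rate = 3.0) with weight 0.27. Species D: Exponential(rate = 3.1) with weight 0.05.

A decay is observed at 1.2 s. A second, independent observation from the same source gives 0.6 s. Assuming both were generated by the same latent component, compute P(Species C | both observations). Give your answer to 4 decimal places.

P(component k | x) = π_k·f_k(x) / marginal(x), where marginal(x) = Σ_j π_j·f_j(x).
Since both observations come from the same component, the likelihood for component k is f_k(x₁)·f_k(x₂).
  f_A = [0.293849] × [0.568536] = 0.167064
  f_B = [0.134723] × [0.568627] = 0.0766073
  f_C = [0.0819712] × [0.495897] = 0.0406492
  f_D = [0.0751253] × [0.482585] = 0.0362544
Multiply by the mixture weights:
  π_A·f_A = 0.38 × 0.167064 = 0.0634842
  π_B·f_B = 0.30 × 0.0766073 = 0.0229822
  π_C·f_C = 0.27 × 0.0406492 = 0.0109753
  π_D·f_D = 0.05 × 0.0362544 = 0.00181272
Sum: 0.0634842 + 0.0229822 + 0.0109753 + 0.00181272 = 0.0992544
Responsibility of Species C: 0.0109753 / 0.0992544 ≈ 0.1106

0.1106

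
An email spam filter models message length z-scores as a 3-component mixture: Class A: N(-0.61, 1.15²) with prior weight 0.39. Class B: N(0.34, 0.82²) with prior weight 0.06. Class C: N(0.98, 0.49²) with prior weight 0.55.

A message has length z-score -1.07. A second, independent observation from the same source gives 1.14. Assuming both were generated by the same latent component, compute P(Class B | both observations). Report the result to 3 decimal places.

0.128

P(component k | x) = π_k·f_k(x) / marginal(x), where marginal(x) = Σ_j π_j·f_j(x).
Since both observations come from the same component, the likelihood for component k is f_k(x₁)·f_k(x₂).
  f_A = [0.320235] × [0.108985] = 0.0349008
  f_B = [0.110931] × [0.302282] = 0.0335324
  f_C = [0.000128813] × [0.7719] = 9.94306e-05
Prior × likelihood for each component:
  π_A·f_A = 0.39 × 0.0349008 = 0.0136113
  π_B·f_B = 0.06 × 0.0335324 = 0.00201194
  π_C·f_C = 0.55 × 9.94306e-05 = 5.46869e-05
Denominator: 0.0136113 + 0.00201194 + 5.46869e-05 = 0.0156779
Responsibility of Class B: 0.00201194 / 0.0156779 ≈ 0.128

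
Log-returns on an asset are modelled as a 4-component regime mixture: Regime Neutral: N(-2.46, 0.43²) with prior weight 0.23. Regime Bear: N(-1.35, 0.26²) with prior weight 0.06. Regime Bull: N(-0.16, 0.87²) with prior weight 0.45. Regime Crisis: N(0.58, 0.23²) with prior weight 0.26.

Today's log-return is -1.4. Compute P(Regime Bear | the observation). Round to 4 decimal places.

0.5155

Apply Bayes' rule: the posterior for each component is proportional to its prior times its likelihood at x.
Component likelihoods at x = -1.4:
  L_Neutral = (1/(0.43·√(2π)))·exp(−(-1.4−-2.46)²/(2·0.43²)) = 0.927773·exp(-3.03840) = 0.044451
  L_Bear = (1/(0.26·√(2π)))·exp(−(-1.4−-1.35)²/(2·0.26²)) = 1.534393·exp(-0.01849) = 1.50628
  L_Bull = (1/(0.87·√(2π)))·exp(−(-1.4−-0.16)²/(2·0.87²)) = 0.458554·exp(-1.01572) = 0.166061
  L_Crisis = (1/(0.23·√(2π)))·exp(−(-1.4−0.58)²/(2·0.23²)) = 1.734532·exp(-37.05482) = 1.40113e-16
Weight by the priors:
  π_Neutral·L_Neutral = 0.23 × 0.044451 = 0.0102237
  π_Bear·L_Bear = 0.06 × 1.50628 = 0.0903769
  π_Bull·L_Bull = 0.45 × 0.166061 = 0.0747276
  π_Crisis·L_Crisis = 0.26 × 1.40113e-16 = 3.64294e-17
Normaliser: 0.0102237 + 0.0903769 + 0.0747276 + 3.64294e-17 = 0.175328
P(Regime Bear | x) = 0.0903769 / 0.175328 ≈ 0.5155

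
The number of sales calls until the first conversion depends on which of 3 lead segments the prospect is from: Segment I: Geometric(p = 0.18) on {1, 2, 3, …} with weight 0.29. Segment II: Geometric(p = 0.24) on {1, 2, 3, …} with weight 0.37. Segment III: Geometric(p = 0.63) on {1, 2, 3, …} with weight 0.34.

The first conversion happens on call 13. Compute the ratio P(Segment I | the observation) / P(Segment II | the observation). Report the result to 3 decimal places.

1.463

The posterior odds equal the prior odds times the likelihood ratio: (π_i/π_j)·(f_i(x)/f_j(x)).
Geometric probabilities:
  L_I = 0.18·(1−0.18)^12 = 0.18·0.0924201 = 0.0166356
  L_II = 0.24·(1−0.24)^12 = 0.24·0.0371333 = 0.00891198
  L_III = 0.63·(1−0.63)^12 = 0.63·6.58295e-06 = 4.14726e-06
Posterior odds = (π_I·L_I) / (π_II·L_II) = (0.29·0.0166356) / (0.37·0.00891198) = 0.00482433 / 0.00329743 ≈ 1.463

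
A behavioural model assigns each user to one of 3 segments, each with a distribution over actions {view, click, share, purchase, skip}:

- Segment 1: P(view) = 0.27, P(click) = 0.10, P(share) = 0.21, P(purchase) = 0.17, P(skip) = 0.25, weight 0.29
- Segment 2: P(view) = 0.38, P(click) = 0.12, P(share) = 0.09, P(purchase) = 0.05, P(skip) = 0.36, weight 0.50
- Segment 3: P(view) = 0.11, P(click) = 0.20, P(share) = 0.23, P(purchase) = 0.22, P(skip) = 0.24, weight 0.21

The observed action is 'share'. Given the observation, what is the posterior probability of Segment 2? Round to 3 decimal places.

Apply Bayes' rule: the posterior for each component is proportional to its prior times its likelihood at x.
Component likelihoods at x = 'share':
  f_1 = P(share | comp) = 0.21
  f_2 = P(share | comp) = 0.09
  f_3 = P(share | comp) = 0.23
Weight by the priors:
  π_1·f_1 = 0.29 × 0.21 = 0.0609
  π_2·f_2 = 0.50 × 0.09 = 0.045
  π_3·f_3 = 0.21 × 0.23 = 0.0483
Evidence: 0.0609 + 0.045 + 0.0483 = 0.1542
P(Segment 2 | x) ≈ 0.292

0.292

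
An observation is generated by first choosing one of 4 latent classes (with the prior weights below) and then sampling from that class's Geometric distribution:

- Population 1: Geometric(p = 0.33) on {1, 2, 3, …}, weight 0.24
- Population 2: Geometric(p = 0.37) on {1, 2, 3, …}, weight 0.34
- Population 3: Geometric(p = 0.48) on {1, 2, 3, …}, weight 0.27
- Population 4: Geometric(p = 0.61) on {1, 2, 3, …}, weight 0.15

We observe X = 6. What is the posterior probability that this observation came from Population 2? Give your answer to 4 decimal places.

Apply Bayes' rule: the posterior for each component is proportional to its prior times its likelihood at x.
Geometric probabilities:
  f_1 = 0.33·(1−0.33)^5 = 0.33·0.135013 = 0.0445541
  f_2 = 0.37·(1−0.37)^5 = 0.37·0.0992437 = 0.0367202
  f_3 = 0.48·(1−0.48)^5 = 0.48·0.0380204 = 0.0182498
  f_4 = 0.61·(1−0.61)^5 = 0.61·0.00902242 = 0.00550368
Unnormalised posteriors:
  π_1·f_1 = 0.24 × 0.0445541 = 0.010693
  π_2·f_2 = 0.34 × 0.0367202 = 0.0124849
  π_3·f_3 = 0.27 × 0.0182498 = 0.00492744
  π_4·f_4 = 0.15 × 0.00550368 = 0.000825551
Denominator: 0.010693 + 0.0124849 + 0.00492744 + 0.000825551 = 0.0289308
P(Population 2 | 6) = 0.0124849 / 0.0289308 ≈ 0.4315

0.4315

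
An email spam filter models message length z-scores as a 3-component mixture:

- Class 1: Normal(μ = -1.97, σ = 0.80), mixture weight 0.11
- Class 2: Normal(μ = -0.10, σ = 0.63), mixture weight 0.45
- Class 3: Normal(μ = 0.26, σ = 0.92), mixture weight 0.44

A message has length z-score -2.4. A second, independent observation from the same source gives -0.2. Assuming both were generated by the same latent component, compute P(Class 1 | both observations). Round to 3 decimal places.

0.604

P(component k | x) = w_k·f_k(x) / marginal(x), where marginal(x) = Σ_j w_j·f_j(x).
Since both observations come from the same component, the likelihood for component k is f_k(x₁)·f_k(x₂).
  L_1 = [0.431603] × [0.043137] = 0.0186181
  L_2 = [0.000807918] × [0.625314] = 0.000505203
  L_3 = [0.00663513] × [0.38268] = 0.00253913
Prior × likelihood for each component:
  w_1·L_1 = 0.11 × 0.0186181 = 0.00204799
  w_2·L_2 = 0.45 × 0.000505203 = 0.000227341
  w_3·L_3 = 0.44 × 0.00253913 = 0.00111722
Marginal: 0.00204799 + 0.000227341 + 0.00111722 = 0.00339255
P(Class 1 | x₁,x₂) ≈ 0.604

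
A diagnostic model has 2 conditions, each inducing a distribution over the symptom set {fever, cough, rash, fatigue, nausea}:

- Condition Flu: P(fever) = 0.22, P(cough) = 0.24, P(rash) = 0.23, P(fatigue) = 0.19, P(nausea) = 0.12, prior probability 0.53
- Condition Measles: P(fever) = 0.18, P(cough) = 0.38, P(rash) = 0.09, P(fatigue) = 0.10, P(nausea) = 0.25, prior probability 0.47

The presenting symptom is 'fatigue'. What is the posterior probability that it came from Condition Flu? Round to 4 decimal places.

0.6818

By Bayes' theorem, P(k | x) = P(Z=k) f_k(x) / Σ_j P(Z=j) f_j(x).
Categorical probabilities:
  p_Flu = P(fatigue | comp) = 0.19
  p_Measles = P(fatigue | comp) = 0.10
Prior × likelihood for each component:
  P(Z=Flu)·p_Flu = 0.53 × 0.19 = 0.1007
  P(Z=Measles)·p_Measles = 0.47 × 0.1 = 0.047
Normaliser: 0.1007 + 0.047 = 0.1477
P(Condition Flu | 'fatigue') = 0.1007 / 0.1477 ≈ 0.6818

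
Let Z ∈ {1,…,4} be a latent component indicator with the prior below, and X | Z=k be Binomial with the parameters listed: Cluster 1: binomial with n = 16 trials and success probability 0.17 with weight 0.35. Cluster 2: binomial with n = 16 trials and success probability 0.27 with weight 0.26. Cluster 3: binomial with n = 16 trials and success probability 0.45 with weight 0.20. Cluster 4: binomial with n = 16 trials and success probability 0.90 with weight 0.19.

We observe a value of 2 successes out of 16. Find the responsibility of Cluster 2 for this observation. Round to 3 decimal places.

Posterior ∝ prior × likelihood, so P(k | x) ∝ π_k f_k(x); normalise over all components.
Evaluate each component's likelihood at the observed value:
  p_1 = 0.255371
  p_2 = 0.106765
  p_3 = 0.00563228
  p_4 = 9.72e-13
Weight by the priors:
  π_1·p_1 = 0.35 × 0.255371 = 0.08938
  π_2·p_2 = 0.26 × 0.106765 = 0.0277589
  π_3·p_3 = 0.20 × 0.00563228 = 0.00112646
  π_4·p_4 = 0.19 × 9.72e-13 = 1.8468e-13
Sum: 0.08938 + 0.0277589 + 0.00112646 + 1.8468e-13 = 0.118265
P(Cluster 2 | the observation) = 0.0277589 / 0.118265 ≈ 0.235

0.235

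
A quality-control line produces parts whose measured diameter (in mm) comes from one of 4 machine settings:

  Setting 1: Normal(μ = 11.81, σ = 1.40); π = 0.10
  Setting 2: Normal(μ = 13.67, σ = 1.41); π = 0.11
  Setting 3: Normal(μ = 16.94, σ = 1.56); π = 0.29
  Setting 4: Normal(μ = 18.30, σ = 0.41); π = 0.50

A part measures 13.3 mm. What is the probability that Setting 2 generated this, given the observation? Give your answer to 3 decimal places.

0.588

Posterior ∝ prior × likelihood, so P(k | x) ∝ P(Z=k) f_k(x); normalise over all components.
Evaluate each component's likelihood at the observed value:
  f_1 = (1/(1.40·√(2π)))·exp(−(13.3−11.81)²/(2·1.40²)) = 0.284959·exp(-0.56635) = 0.16174
  f_2 = (1/(1.41·√(2π)))·exp(−(13.3−13.67)²/(2·1.41²)) = 0.282938·exp(-0.03443) = 0.273362
  f_3 = (1/(1.56·√(2π)))·exp(−(13.3−16.94)²/(2·1.56²)) = 0.255732·exp(-2.72222) = 0.0168089
  f_4 = (1/(0.41·√(2π)))·exp(−(13.3−18.30)²/(2·0.41²)) = 0.973030·exp(-74.36050) = 4.94051e-33
Weight by the priors:
  P(Z=1)·f_1 = 0.10 × 0.16174 = 0.016174
  P(Z=2)·f_2 = 0.11 × 0.273362 = 0.0300698
  P(Z=3)·f_3 = 0.29 × 0.0168089 = 0.00487458
  P(Z=4)·f_4 = 0.50 × 4.94051e-33 = 2.47025e-33
Normaliser: 0.016174 + 0.0300698 + 0.00487458 + 2.47025e-33 = 0.0511184
Responsibility of Setting 2: 0.0300698 / 0.0511184 ≈ 0.588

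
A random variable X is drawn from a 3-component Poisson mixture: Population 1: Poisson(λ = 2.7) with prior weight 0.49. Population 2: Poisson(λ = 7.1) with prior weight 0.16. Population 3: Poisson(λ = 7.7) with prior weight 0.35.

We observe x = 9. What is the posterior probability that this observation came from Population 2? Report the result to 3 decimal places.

P(component k | x) = π_k·f_k(x) / marginal(x), where marginal(x) = Σ_j π_j·f_j(x).
Evaluate each component's likelihood at the observed value:
  L_1 = e^(−2.7)·2.7^9/9! = 0.00141226
  L_2 = e^(−7.1)·7.1^9/9! = 0.104249
  L_3 = e^(−7.7)·7.7^9/9! = 0.118737
Unnormalised posteriors:
  π_1·L_1 = 0.49 × 0.00141226 = 0.000692009
  π_2·L_2 = 0.16 × 0.104249 = 0.0166798
  π_3·L_3 = 0.35 × 0.118737 = 0.0415579
Evidence: 0.000692009 + 0.0166798 + 0.0415579 = 0.0589298
P(Population 2 | the observation) = 0.0166798 / 0.0589298 ≈ 0.283

0.283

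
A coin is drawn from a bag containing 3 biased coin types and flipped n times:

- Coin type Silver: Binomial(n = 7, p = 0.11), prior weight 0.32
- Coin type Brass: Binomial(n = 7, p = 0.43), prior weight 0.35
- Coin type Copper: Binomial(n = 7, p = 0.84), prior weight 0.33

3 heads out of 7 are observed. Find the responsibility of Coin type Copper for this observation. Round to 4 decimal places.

0.0385

The responsibility of component k is π_k f_k(x) divided by Σ_j π_j f_j(x).
Binomial probabilities:
  p_Silver = 0.0292285
  p_Brass = 0.293747
  p_Copper = 0.0135952
Weight by the priors:
  π_Silver·p_Silver = 0.32 × 0.0292285 = 0.00935311
  π_Brass·p_Brass = 0.35 × 0.293747 = 0.102811
  π_Copper·p_Copper = 0.33 × 0.0135952 = 0.00448642
Normaliser: 0.00935311 + 0.102811 + 0.00448642 = 0.116651
P(Coin type Copper | x) ≈ 0.0385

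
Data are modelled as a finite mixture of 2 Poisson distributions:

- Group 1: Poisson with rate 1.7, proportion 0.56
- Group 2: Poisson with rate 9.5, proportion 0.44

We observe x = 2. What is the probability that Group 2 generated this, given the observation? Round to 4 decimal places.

The responsibility of component k is π_k f_k(x) divided by Σ_j π_j f_j(x).
Component likelihoods at x = 2:
  p_1 = e^(−1.7)·1.7^2/2! = 0.263978
  p_2 = e^(−9.5)·9.5^2/2! = 0.00337769
Prior × likelihood for each component:
  π_1·p_1 = 0.56 × 0.263978 = 0.147828
  π_2·p_2 = 0.44 × 0.00337769 = 0.00148618
Marginal: 0.147828 + 0.00148618 = 0.149314
P(Group 2 | the observation) ≈ 0.0100

0.0100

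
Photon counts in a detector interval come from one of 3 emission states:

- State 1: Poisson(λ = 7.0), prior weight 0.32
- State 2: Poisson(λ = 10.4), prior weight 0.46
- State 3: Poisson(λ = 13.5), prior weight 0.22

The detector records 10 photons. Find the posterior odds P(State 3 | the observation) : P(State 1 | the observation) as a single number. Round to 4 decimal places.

The posterior odds equal the prior odds times the likelihood ratio: (π_i/π_j)·(f_i(x)/f_j(x)).
Component likelihoods at x = 10 photons:
  f_1 = e^(−7.0)·7.0^10/10! = 0.0709833
  f_2 = e^(−10.4)·10.4^10/10! = 0.124139
  f_3 = e^(−13.5)·13.5^10/10! = 0.0759625
0.0167117 / 0.0227146 ≈ 0.7357

0.7357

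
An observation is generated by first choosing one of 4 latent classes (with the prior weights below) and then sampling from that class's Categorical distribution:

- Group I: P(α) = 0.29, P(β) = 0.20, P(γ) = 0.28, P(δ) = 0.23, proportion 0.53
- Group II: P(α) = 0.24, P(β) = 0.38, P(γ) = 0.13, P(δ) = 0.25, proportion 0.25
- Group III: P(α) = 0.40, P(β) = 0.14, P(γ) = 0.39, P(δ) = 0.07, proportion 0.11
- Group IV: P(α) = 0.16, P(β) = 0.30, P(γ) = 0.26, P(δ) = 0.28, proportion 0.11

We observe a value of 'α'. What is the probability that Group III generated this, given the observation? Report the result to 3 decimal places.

0.160

By Bayes' theorem, P(k | x) = π_k f_k(x) / Σ_j π_j f_j(x).
Component likelihoods at x = 'α':
  p_I = P(α | comp) = 0.29
  p_II = P(α | comp) = 0.24
  p_III = P(α | comp) = 0.40
  p_IV = P(α | comp) = 0.16
Prior × likelihood for each component:
  π_I·p_I = 0.53 × 0.29 = 0.1537
  π_II·p_II = 0.25 × 0.24 = 0.06
  π_III·p_III = 0.11 × 0.4 = 0.044
  π_IV·p_IV = 0.11 × 0.16 = 0.0176
Sum: 0.1537 + 0.06 + 0.044 + 0.0176 = 0.2753
Responsibility of Group III: 0.044 / 0.2753 ≈ 0.160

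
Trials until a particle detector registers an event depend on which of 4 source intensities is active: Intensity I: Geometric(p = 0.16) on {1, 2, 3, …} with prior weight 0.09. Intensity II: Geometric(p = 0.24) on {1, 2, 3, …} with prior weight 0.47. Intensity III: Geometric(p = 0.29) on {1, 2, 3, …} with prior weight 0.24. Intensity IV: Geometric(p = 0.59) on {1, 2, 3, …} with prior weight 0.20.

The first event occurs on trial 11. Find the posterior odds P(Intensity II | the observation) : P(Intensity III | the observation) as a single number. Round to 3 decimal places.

3.201

Since P(k|x) ∝ P(Z=k) f_k(x), the posterior odds are P(Z=i) f_i(x) / (P(Z=j) f_j(x)).
Component likelihoods at x = 11:
  L_I = 0.0279842
  L_II = 0.0154293
  L_III = 0.00944021
  L_IV = 7.91937e-05
Odds = (0.47/0.24) × (0.0154293/0.00944021) = 1.95833 × 1.63443 ≈ 3.201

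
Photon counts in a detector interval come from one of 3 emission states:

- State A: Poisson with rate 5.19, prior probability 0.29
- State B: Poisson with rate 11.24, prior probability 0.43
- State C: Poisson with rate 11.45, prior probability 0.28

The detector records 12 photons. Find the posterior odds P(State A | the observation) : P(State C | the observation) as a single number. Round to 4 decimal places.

Since P(k|x) ∝ π_k f_k(x), the posterior odds are π_i f_i(x) / (π_j f_j(x)).
Component likelihoods at x = 12 photons:
  f_A = e^(−5.19)·5.19^12/12! = 0.00444307
  f_B = e^(−11.24)·11.24^12/12! = 0.111529
  f_C = e^(−11.45)·11.45^12/12! = 0.11289
0.00128849 / 0.0316093 ≈ 0.0408

0.0408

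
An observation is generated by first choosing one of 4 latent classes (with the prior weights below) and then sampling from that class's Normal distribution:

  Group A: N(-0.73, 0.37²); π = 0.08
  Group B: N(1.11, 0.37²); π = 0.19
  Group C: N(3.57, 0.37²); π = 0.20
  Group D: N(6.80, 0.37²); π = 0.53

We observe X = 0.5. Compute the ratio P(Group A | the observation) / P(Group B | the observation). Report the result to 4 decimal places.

Since P(k|x) ∝ π_k f_k(x), the posterior odds are π_i f_i(x) / (π_j f_j(x)).
Normal densities:
  p_A = (1/(0.37·√(2π)))·exp(−(0.5−-0.73)²/(2·0.37²)) = 1.078222·exp(-5.52557) = 0.00429522
  p_B = (1/(0.37·√(2π)))·exp(−(0.5−1.11)²/(2·0.37²)) = 1.078222·exp(-1.35902) = 0.277008
  p_C = (1/(0.37·√(2π)))·exp(−(0.5−3.57)²/(2·0.37²)) = 1.078222·exp(-34.42257) = 1.21109e-15
  p_D = (1/(0.37·√(2π)))·exp(−(0.5−6.80)²/(2·0.37²)) = 1.078222·exp(-144.95982) = 1.19524e-63
0.000343618 / 0.0526316 ≈ 0.0065

0.0065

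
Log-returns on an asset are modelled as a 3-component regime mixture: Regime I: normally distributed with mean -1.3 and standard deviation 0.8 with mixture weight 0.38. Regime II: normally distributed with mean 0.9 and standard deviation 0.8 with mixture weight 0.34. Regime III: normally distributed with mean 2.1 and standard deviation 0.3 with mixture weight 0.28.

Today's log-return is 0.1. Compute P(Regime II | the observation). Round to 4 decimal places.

Apply Bayes' rule: the posterior for each component is proportional to its prior times its likelihood at x.
Normal densities:
  L_I = (1/(0.8·√(2π)))·exp(−(0.1−-1.3)²/(2·0.8²)) = 0.498678·exp(-1.53125) = 0.107847
  L_II = (1/(0.8·√(2π)))·exp(−(0.1−0.9)²/(2·0.8²)) = 0.498678·exp(-0.50000) = 0.302463
  L_III = (1/(0.3·√(2π)))·exp(−(0.1−2.1)²/(2·0.3²)) = 1.329808·exp(-22.22222) = 2.9703e-10
Weight by the priors:
  π_I·L_I = 0.38 × 0.107847 = 0.0409817
  π_II·L_II = 0.34 × 0.302463 = 0.102838
  π_III·L_III = 0.28 × 2.9703e-10 = 8.31684e-11
Sum: 0.0409817 + 0.102838 + 8.31684e-11 = 0.143819
P(Regime II | the observation) ≈ 0.7150

0.7150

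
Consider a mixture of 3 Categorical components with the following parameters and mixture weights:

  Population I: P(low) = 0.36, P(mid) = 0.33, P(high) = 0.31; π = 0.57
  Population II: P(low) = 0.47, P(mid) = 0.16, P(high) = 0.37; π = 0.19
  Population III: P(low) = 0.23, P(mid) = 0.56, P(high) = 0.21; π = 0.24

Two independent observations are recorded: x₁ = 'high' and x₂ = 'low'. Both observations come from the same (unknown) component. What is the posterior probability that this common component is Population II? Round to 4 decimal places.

Posterior ∝ prior × likelihood, so P(k | x) ∝ P(Z=k) f_k(x); normalise over all components.
Since both observations come from the same component, the likelihood for component k is f_k(x₁)·f_k(x₂).
  L_I = [0.31] × [0.36] = 0.1116
  L_II = [0.37] × [0.47] = 0.1739
  L_III = [0.21] × [0.23] = 0.0483
Unnormalised posteriors:
  P(Z=I)·L_I = 0.57 × 0.1116 = 0.063612
  P(Z=II)·L_II = 0.19 × 0.1739 = 0.033041
  P(Z=III)·L_III = 0.24 × 0.0483 = 0.011592
Marginal: 0.063612 + 0.033041 + 0.011592 = 0.108245
P(Population II | x) = 0.033041 / 0.108245 ≈ 0.3052

0.3052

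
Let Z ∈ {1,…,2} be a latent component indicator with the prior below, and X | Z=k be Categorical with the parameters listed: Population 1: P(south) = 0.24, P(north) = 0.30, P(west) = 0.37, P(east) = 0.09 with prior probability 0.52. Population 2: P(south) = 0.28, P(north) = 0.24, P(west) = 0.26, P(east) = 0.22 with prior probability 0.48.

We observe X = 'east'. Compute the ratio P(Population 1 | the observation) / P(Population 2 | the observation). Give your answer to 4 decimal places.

0.4432

The posterior odds equal the prior odds times the likelihood ratio: (P(Z=i)/P(Z=j))·(f_i(x)/f_j(x)).
Evaluate each component's likelihood at the observed value:
  p_1 = P(east | comp) = 0.09
  p_2 = P(east | comp) = 0.22
Odds = (0.52/0.48) × (0.09/0.22) = 1.08333 × 0.409091 ≈ 0.4432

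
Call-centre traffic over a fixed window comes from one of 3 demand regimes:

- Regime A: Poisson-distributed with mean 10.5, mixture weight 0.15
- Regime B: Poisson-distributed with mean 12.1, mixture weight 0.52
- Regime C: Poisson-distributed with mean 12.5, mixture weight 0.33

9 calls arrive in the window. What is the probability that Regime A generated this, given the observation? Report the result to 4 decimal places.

Apply Bayes' rule: the posterior for each component is proportional to its prior times its likelihood at x.
Evaluate each component's likelihood at the observed value:
  f_A = 0.11772
  f_B = 0.0851809
  f_C = 0.0765149
Prior × likelihood for each component:
  w_A·f_A = 0.15 × 0.11772 = 0.0176579
  w_B·f_B = 0.52 × 0.0851809 = 0.0442941
  w_C·f_C = 0.33 × 0.0765149 = 0.0252499
Denominator: 0.0176579 + 0.0442941 + 0.0252499 = 0.0872019
P(Regime A | data) = 0.0176579 / 0.0872019 ≈ 0.2025

0.2025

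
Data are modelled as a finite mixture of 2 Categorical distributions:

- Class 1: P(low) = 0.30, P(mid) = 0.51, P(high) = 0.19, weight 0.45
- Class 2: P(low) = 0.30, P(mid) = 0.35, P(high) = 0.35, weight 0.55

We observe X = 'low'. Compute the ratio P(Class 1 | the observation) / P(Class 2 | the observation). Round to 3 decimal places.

0.818

Since P(k|x) ∝ w_k f_k(x), the posterior odds are w_i f_i(x) / (w_j f_j(x)).
Component likelihoods at x = 'low':
  p_1 = 0.3
  p_2 = 0.3
Odds = (0.45/0.55) × (0.3/0.3) = 0.818182 × 1 ≈ 0.818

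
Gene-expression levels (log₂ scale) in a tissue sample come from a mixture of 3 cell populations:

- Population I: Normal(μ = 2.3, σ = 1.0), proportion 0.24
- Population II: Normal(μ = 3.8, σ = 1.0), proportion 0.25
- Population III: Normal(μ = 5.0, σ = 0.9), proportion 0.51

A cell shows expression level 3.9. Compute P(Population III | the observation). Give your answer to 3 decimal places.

0.460

Apply Bayes' rule: the posterior for each component is proportional to its prior times its likelihood at x.
Normal densities:
  p_I = (1/(1.0·√(2π)))·exp(−(3.9−2.3)²/(2·1.0²)) = 0.398942·exp(-1.28000) = 0.110921
  p_II = (1/(1.0·√(2π)))·exp(−(3.9−3.8)²/(2·1.0²)) = 0.398942·exp(-0.00500) = 0.396953
  p_III = (1/(0.9·√(2π)))·exp(−(3.9−5.0)²/(2·0.9²)) = 0.443269·exp(-0.74691) = 0.210033
Prior × likelihood for each component:
  π_I·p_I = 0.24 × 0.110921 = 0.026621
  π_II·p_II = 0.25 × 0.396953 = 0.0992381
  π_III·p_III = 0.51 × 0.210033 = 0.107117
Marginal: 0.026621 + 0.0992381 + 0.107117 = 0.232976
Responsibility of Population III: 0.107117 / 0.232976 ≈ 0.460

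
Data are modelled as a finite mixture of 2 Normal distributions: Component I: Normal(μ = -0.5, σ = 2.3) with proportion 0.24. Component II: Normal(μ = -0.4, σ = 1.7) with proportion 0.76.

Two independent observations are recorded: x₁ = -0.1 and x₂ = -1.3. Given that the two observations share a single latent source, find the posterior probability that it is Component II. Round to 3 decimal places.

The responsibility of component k is π_k f_k(x) divided by Σ_j π_j f_j(x).
Since both observations come from the same component, the likelihood for component k is f_k(x₁)·f_k(x₂).
  f_I = [0.17085] × [0.163272] = 0.0278949
  f_II = [0.231046] × [0.203986] = 0.0471301
Prior × likelihood for each component:
  π_I·f_I = 0.24 × 0.0278949 = 0.00669479
  π_II·f_II = 0.76 × 0.0471301 = 0.0358189
Sum: 0.00669479 + 0.0358189 = 0.0425137
So the posterior for Component II is 0.0358189 / 0.0425137 ≈ 0.843.

0.843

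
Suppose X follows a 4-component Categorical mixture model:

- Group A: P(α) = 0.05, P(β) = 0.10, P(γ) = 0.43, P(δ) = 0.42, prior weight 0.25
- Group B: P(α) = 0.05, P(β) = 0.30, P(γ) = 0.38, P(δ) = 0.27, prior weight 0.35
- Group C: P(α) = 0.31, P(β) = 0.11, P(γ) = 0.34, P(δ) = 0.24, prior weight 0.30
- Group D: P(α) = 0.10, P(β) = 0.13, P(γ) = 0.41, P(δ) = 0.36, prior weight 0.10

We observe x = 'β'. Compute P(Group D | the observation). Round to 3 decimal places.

P(component k | x) = w_k·f_k(x) / marginal(x), where marginal(x) = Σ_j w_j·f_j(x).
Categorical probabilities:
  p_A = 0.1
  p_B = 0.3
  p_C = 0.11
  p_D = 0.13
Multiply by the mixture weights:
  w_A·p_A = 0.25 × 0.1 = 0.025
  w_B·p_B = 0.35 × 0.3 = 0.105
  w_C·p_C = 0.30 × 0.11 = 0.033
  w_D·p_D = 0.10 × 0.13 = 0.013
Evidence: 0.025 + 0.105 + 0.033 + 0.013 = 0.176
P(Group D | data) = 0.013 / 0.176 ≈ 0.074

0.074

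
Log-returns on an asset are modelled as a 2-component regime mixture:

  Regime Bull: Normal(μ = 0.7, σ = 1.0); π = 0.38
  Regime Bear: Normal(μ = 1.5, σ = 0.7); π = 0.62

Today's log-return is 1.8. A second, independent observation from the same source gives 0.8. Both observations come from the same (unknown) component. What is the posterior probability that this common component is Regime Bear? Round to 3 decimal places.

The responsibility of component k is π_k f_k(x) divided by Σ_j π_j f_j(x).
Since both observations come from the same component, the likelihood for component k is f_k(x₁)·f_k(x₂).
  f_Bull = [(1/(1.0·√(2π)))·exp(−(1.8−0.7)²/(2·1.0²)) = 0.398942·exp(-0.60500) = 0.217852] × [0.396953] = 0.086477
  f_Bear = [(1/(0.7·√(2π)))·exp(−(1.8−1.5)²/(2·0.7²)) = 0.569918·exp(-0.09184) = 0.51991] × [0.345672] = 0.179718
Prior × likelihood for each component:
  π_Bull·f_Bull = 0.38 × 0.086477 = 0.0328613
  π_Bear·f_Bear = 0.62 × 0.179718 = 0.111425
Marginal: 0.0328613 + 0.111425 = 0.144287
P(Regime Bear | data) ≈ 0.772

0.772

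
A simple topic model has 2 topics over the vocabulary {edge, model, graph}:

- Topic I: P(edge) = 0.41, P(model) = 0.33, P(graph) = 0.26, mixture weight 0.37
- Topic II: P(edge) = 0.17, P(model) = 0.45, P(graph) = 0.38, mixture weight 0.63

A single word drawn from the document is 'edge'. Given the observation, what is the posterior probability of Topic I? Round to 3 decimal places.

0.586

By Bayes' theorem, P(k | x) = P(Z=k) f_k(x) / Σ_j P(Z=j) f_j(x).
Evaluate each component's likelihood at the observed value:
  p_I = 0.41
  p_II = 0.17
Multiply by the mixture weights:
  P(Z=I)·p_I = 0.37 × 0.41 = 0.1517
  P(Z=II)·p_II = 0.63 × 0.17 = 0.1071
Marginal: 0.1517 + 0.1071 = 0.2588
Responsibility of Topic I: 0.1517 / 0.2588 ≈ 0.586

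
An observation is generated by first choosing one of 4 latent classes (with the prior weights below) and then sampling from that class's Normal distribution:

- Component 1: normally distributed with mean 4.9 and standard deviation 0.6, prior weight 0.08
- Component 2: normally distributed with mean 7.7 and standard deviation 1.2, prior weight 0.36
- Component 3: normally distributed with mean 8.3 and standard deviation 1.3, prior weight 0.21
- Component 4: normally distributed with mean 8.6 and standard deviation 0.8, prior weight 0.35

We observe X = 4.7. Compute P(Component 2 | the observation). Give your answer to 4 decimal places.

0.0923

Apply Bayes' rule: the posterior for each component is proportional to its prior times its likelihood at x.
Evaluate each component's likelihood at the observed value:
  p_1 = 0.628972
  p_2 = 0.0146069
  p_3 = 0.0066335
  p_4 = 3.44493e-06
Multiply by the mixture weights:
  π_1·p_1 = 0.08 × 0.628972 = 0.0503178
  π_2·p_2 = 0.36 × 0.0146069 = 0.00525849
  π_3·p_3 = 0.21 × 0.0066335 = 0.00139304
  π_4·p_4 = 0.35 × 3.44493e-06 = 1.20572e-06
Sum: 0.0503178 + 0.00525849 + 0.00139304 + 1.20572e-06 = 0.0569705
P(Component 2 | x) = 0.00525849 / 0.0569705 ≈ 0.0923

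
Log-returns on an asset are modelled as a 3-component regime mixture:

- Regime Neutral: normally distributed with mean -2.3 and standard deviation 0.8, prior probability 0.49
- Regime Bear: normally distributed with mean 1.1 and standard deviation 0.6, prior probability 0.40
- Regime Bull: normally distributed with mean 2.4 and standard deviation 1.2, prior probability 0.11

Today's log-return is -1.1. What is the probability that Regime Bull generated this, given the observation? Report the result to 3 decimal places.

Posterior ∝ prior × likelihood, so P(k | x) ∝ π_k f_k(x); normalise over all components.
Normal densities:
  p_Neutral = 0.161897
  p_Bear = 0.000800451
  p_Bull = 0.00472573
Multiply by the mixture weights:
  π_Neutral·p_Neutral = 0.49 × 0.161897 = 0.0793295
  π_Bear·p_Bear = 0.40 × 0.000800451 = 0.00032018
  π_Bull·p_Bull = 0.11 × 0.00472573 = 0.000519831
Sum: 0.0793295 + 0.00032018 + 0.000519831 = 0.0801695
Responsibility of Regime Bull: 0.000519831 / 0.0801695 ≈ 0.006

0.006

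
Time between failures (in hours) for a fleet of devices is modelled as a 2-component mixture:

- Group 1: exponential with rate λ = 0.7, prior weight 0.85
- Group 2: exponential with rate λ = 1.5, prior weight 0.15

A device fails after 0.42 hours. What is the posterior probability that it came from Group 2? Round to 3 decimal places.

0.213

P(component k | x) = π_k·f_k(x) / marginal(x), where marginal(x) = Σ_j π_j·f_j(x).
Component likelihoods at x = 0.42 hours:
  L_1 = 0.521694
  L_2 = 0.798888
Weight by the priors:
  π_1·L_1 = 0.85 × 0.521694 = 0.44344
  π_2·L_2 = 0.15 × 0.798888 = 0.119833
Marginal: 0.44344 + 0.119833 = 0.563273
P(Group 2 | x) = 0.119833 / 0.563273 ≈ 0.213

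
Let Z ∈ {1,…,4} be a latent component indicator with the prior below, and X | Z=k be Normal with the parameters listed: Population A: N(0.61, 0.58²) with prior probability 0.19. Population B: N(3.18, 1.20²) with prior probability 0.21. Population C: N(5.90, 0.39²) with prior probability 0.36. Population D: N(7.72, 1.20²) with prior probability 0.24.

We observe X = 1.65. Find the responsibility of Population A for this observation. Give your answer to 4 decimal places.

P(component k | x) = w_k·f_k(x) / marginal(x), where marginal(x) = Σ_j w_j·f_j(x).
Component likelihoods at x = 1.65:
  L_A = 0.137818
  L_B = 0.147479
  L_C = 1.67001e-26
  L_D = 9.23931e-07
Weight by the priors:
  w_A·L_A = 0.19 × 0.137818 = 0.0261854
  w_B·L_B = 0.21 × 0.147479 = 0.0309705
  w_C·L_C = 0.36 × 1.67001e-26 = 6.01203e-27
  w_D·L_D = 0.24 × 9.23931e-07 = 2.21744e-07
Evidence: 0.0261854 + 0.0309705 + 6.01203e-27 + 2.21744e-07 = 0.0571561
Responsibility of Population A: 0.0261854 / 0.0571561 ≈ 0.4581

0.4581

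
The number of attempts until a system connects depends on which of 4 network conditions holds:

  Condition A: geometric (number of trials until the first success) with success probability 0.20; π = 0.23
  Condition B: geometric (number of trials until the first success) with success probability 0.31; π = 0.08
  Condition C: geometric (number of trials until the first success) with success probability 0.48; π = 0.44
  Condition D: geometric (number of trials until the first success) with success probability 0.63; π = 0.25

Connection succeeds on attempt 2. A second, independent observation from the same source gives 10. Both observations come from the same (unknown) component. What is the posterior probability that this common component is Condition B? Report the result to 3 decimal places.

0.142

P(component k | x) = π_k·f_k(x) / marginal(x), where marginal(x) = Σ_j π_j·f_j(x).
Since both observations come from the same component, the likelihood for component k is f_k(x₁)·f_k(x₂).
  L_A = [0.20·(1−0.20)^1 = 0.20·0.8 = 0.16] × [0.0268435] = 0.00429497
  L_B = [0.31·(1−0.31)^1 = 0.31·0.69 = 0.2139] × [0.0109901] = 0.00235079
  L_C = [0.48·(1−0.48)^1 = 0.48·0.52 = 0.2496] × [0.00133435] = 0.000333055
  L_D = [0.63·(1−0.63)^1 = 0.63·0.37 = 0.2331] × [8.18759e-05] = 1.90853e-05
Multiply by the mixture weights:
  π_A·L_A = 0.23 × 0.00429497 = 0.000987842
  π_B·L_B = 0.08 × 0.00235079 = 0.000188063
  π_C·L_C = 0.44 × 0.000333055 = 0.000146544
  π_D·L_D = 0.25 × 1.90853e-05 = 4.77132e-06
Denominator: 0.000987842 + 0.000188063 + 0.000146544 + 4.77132e-06 = 0.00132722
P(Condition B | x₁,x₂) ≈ 0.142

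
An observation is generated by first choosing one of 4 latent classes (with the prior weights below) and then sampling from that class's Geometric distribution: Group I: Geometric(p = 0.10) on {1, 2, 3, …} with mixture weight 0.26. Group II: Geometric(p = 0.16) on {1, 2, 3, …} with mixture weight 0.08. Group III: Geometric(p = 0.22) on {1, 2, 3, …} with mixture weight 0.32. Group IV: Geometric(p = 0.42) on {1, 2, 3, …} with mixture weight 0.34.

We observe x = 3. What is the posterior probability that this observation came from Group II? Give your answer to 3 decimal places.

0.075

By Bayes' theorem, P(k | x) = π_k f_k(x) / Σ_j π_j f_j(x).
Geometric probabilities:
  f_I = 0.10·(1−0.10)^2 = 0.10·0.81 = 0.081
  f_II = 0.16·(1−0.16)^2 = 0.16·0.7056 = 0.112896
  f_III = 0.22·(1−0.22)^2 = 0.22·0.6084 = 0.133848
  f_IV = 0.42·(1−0.42)^2 = 0.42·0.3364 = 0.141288
Weight by the priors:
  π_I·f_I = 0.26 × 0.081 = 0.02106
  π_II·f_II = 0.08 × 0.112896 = 0.00903168
  π_III·f_III = 0.32 × 0.133848 = 0.0428314
  π_IV·f_IV = 0.34 × 0.141288 = 0.0480379
Sum: 0.02106 + 0.00903168 + 0.0428314 + 0.0480379 = 0.120961
So the posterior for Group II is 0.00903168 / 0.120961 ≈ 0.075.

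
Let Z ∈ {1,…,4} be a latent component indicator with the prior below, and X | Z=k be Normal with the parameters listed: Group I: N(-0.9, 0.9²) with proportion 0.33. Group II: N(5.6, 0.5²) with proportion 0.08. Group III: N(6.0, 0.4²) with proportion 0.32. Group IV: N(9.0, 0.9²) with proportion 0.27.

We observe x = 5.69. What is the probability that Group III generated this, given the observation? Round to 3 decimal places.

P(component k | x) = w_k·f_k(x) / marginal(x), where marginal(x) = Σ_j w_j·f_j(x).
Normal densities:
  L_I = (1/(0.9·√(2π)))·exp(−(5.69−-0.9)²/(2·0.9²)) = 0.443269·exp(-26.80747) = 1.01002e-12
  L_II = (1/(0.5·√(2π)))·exp(−(5.69−5.6)²/(2·0.5²)) = 0.797885·exp(-0.01620) = 0.785063
  L_III = (1/(0.4·√(2π)))·exp(−(5.69−6.0)²/(2·0.4²)) = 0.997356·exp(-0.30031) = 0.738628
  L_IV = (1/(0.9·√(2π)))·exp(−(5.69−9.0)²/(2·0.9²)) = 0.443269·exp(-6.76302) = 0.000512299
Multiply by the mixture weights:
  w_I·L_I = 0.33 × 1.01002e-12 = 3.33308e-13
  w_II·L_II = 0.08 × 0.785063 = 0.062805
  w_III·L_III = 0.32 × 0.738628 = 0.236361
  w_IV·L_IV = 0.27 × 0.000512299 = 0.000138321
Marginal: 3.33308e-13 + 0.062805 + 0.236361 + 0.000138321 = 0.299304
So the posterior for Group III is 0.236361 / 0.299304 ≈ 0.790.

0.790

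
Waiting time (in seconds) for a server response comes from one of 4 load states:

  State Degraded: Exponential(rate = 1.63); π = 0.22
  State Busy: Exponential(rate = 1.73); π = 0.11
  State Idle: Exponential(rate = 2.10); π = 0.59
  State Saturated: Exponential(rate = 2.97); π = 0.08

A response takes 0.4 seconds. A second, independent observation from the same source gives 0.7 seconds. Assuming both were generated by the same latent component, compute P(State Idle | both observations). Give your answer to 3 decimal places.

Apply Bayes' rule: the posterior for each component is proportional to its prior times its likelihood at x.
Since both observations come from the same component, the likelihood for component k is f_k(x₁)·f_k(x₂).
  L_Degraded = [1.63·e^(−1.63·0.4) = 1.63·e^(−0.6520) = 0.849234] × [0.520784] = 0.442268
  L_Busy = [1.73·e^(−1.73·0.4) = 1.73·e^(−0.6920) = 0.865993] × [0.515366] = 0.446303
  L_Idle = [2.10·e^(−2.10·0.4) = 2.10·e^(−0.8400) = 0.906592] × [0.482844] = 0.437742
  L_Saturated = [2.97·e^(−2.97·0.4) = 2.97·e^(−1.1880) = 0.905346] × [0.371414] = 0.336258
Unnormalised posteriors:
  π_Degraded·L_Degraded = 0.22 × 0.442268 = 0.0972989
  π_Busy·L_Busy = 0.11 × 0.446303 = 0.0490933
  π_Idle·L_Idle = 0.59 × 0.437742 = 0.258268
  π_Saturated·L_Saturated = 0.08 × 0.336258 = 0.0269007
Sum: 0.0972989 + 0.0490933 + 0.258268 + 0.0269007 = 0.431561
P(State Idle | x₁, x₂) ≈ 0.598

0.598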